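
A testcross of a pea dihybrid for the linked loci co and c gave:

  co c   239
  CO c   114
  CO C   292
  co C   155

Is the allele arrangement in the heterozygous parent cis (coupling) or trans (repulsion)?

cis

The two most frequent classes are CO C (292) and co c (239); these are the parental (non-recombinant) types.
So the F1 carried CO C on one chromosome and co c on the other — the recessive alleles are on the same chromosome (cis / coupling).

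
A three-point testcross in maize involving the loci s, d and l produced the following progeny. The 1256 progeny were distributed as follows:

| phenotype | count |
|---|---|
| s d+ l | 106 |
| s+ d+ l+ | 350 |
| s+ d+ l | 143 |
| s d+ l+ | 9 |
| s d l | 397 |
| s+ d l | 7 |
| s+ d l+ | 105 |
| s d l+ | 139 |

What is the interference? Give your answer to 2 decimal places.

The two most frequent reciprocal classes, s d l and s+ d+ l+, are the parental types, so the F1 was s d l / s+ d+ l+.
The two rarest classes, s+ d l and s d+ l+, are the double crossovers. Comparing them with the parentals, only the s allele has switched, so s is the middle locus and the order is d – s – l.
d–s: (211 + 16)/1256 = 0.1807; s–l: (282 + 16)/1256 = 0.2373.
Expected DCO frequency = 0.1807 × 0.2373 ≈ 0.04288; observed = 16/1256 ≈ 0.01274.
Coefficient of coincidence = 0.01274/0.04288 ≈ 0.30; interference = 1 − 0.30 = 0.70.

0.70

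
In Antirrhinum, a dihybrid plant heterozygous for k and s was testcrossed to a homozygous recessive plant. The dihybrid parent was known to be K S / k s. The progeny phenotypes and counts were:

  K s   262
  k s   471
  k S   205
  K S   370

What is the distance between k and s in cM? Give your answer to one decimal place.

35.7 cM

The recombinant classes are K s and k S: 262 + 205 = 467.
Recombination frequency = 467/1308 = 0.3570 ≈ 35.7%, i.e. 35.7 cM.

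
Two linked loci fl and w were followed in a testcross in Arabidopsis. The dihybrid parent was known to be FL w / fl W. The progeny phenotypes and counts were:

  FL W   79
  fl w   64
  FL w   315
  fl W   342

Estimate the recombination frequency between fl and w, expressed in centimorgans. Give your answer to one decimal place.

The recombinant classes are FL W and fl w: 79 + 64 = 143.
Recombination frequency = 143/800 = 0.1787 ≈ 17.9%, i.e. 17.9 centimorgans.

17.9 centimorgans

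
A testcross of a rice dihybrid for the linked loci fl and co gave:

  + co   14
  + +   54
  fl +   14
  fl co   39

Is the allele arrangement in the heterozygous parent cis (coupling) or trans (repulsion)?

cis

The two most frequent classes are + + (54) and fl co (39); these are the parental (non-recombinant) types.
So the F1 carried + + on one chromosome and fl co on the other — the recessive alleles are on the same chromosome (cis / coupling).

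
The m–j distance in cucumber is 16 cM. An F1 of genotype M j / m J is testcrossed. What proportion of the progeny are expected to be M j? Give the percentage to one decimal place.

A map distance of 16 cM corresponds to a recombination frequency of 0.160.
The F1 is M j / m J, so M j is a parental gamete class with expected frequency (1 − r)/2 = 0.840/2 = 0.4200.
That is 0.4200 = 42.0% of the progeny.

42.0%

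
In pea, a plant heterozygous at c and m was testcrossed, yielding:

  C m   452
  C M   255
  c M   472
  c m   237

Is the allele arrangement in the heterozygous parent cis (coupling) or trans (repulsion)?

trans

The two most frequent classes are C m (452) and c M (472); these are the parental (non-recombinant) types.
So the F1 carried C m on one chromosome and c M on the other — the recessive alleles are on opposite chromosomes (trans / repulsion).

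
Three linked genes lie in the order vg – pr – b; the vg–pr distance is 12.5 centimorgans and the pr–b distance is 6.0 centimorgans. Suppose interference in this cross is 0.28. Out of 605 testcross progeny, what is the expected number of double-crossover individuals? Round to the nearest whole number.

Map distances give recombination frequencies of 0.125 and 0.060 for the two intervals.
With interference 0.28 (so coincidence = 0.72), expected double-crossover frequency = 0.125 × 0.060 × 0.72 = 0.00540.
Expected number = 0.00540 × 605 = 3.27 ≈ 3.

3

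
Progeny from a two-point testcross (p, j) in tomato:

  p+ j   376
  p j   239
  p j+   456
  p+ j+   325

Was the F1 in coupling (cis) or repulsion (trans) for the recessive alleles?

trans

The two most frequent classes are p+ j (376) and p j+ (456); these are the parental (non-recombinant) types.
So the F1 carried p+ j on one chromosome and p j+ on the other — the recessive alleles are on opposite chromosomes (trans / repulsion).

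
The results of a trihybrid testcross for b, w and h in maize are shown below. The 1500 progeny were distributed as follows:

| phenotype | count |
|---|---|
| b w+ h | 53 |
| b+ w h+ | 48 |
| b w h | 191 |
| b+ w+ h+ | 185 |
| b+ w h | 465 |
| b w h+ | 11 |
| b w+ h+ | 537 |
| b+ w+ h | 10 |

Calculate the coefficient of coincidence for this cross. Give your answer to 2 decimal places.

The two most frequent reciprocal classes, b+ w h and b w+ h+, are the parental types, so the F1 was b+ w h / b w+ h+.
The two rarest classes, b+ w+ h and b w h+, are the double crossovers. Comparing them with the parentals, only the w allele has switched, so w is the middle locus and the order is h – w – b.
h–w: (101 + 21)/1500 = 0.0813; w–b: (376 + 21)/1500 = 0.2647.
Expected DCO frequency = 0.0813 × 0.2647 ≈ 0.02152; observed = 21/1500 ≈ 0.01400.
Coefficient of coincidence = 0.01400/0.02152 ≈ 0.65.

0.65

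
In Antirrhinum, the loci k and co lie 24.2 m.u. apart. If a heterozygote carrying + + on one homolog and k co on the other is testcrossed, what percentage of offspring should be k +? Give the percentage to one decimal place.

12.1%

A map distance of 24.2 m.u. corresponds to a recombination frequency of 0.242.
The F1 is + + / k co, so k + is a recombinant gamete class with expected frequency r/2 = 0.242/2 = 0.1210.
That is 0.1210 = 12.1% of the progeny.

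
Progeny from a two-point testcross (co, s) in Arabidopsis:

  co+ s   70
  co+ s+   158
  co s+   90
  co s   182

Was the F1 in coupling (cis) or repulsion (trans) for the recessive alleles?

The two most frequent classes are co+ s+ (158) and co s (182); these are the parental (non-recombinant) types.
So the F1 carried co+ s+ on one chromosome and co s on the other — the recessive alleles are on the same chromosome (cis / coupling).

cis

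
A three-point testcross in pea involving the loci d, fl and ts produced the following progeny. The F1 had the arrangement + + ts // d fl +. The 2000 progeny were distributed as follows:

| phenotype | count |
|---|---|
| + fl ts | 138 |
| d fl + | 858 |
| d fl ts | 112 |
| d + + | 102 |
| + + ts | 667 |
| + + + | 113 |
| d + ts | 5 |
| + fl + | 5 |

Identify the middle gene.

The two rarest classes, d + ts and + fl +, are the double crossovers. Comparing them with the parentals, only the d allele has switched, so d is the middle locus and the order is ts – d – fl.

d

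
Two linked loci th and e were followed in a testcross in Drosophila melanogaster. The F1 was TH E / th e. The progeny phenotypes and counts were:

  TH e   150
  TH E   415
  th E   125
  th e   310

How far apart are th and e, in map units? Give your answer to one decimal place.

The recombinant classes are TH e and th E: 150 + 125 = 275.
Recombination frequency = 275/1000 = 0.2750 ≈ 27.5%, i.e. 27.5 map units.

27.5 map units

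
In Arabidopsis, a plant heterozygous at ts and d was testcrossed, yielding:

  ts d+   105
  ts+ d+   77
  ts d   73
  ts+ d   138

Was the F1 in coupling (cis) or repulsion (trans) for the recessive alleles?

trans

The two most frequent classes are ts+ d (138) and ts d+ (105); these are the parental (non-recombinant) types.
So the F1 carried ts+ d on one chromosome and ts d+ on the other — the recessive alleles are on opposite chromosomes (trans / repulsion).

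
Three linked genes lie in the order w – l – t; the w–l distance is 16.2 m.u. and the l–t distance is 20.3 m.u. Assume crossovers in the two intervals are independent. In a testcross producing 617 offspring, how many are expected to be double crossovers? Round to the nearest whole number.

Map distances give recombination frequencies of 0.162 and 0.203 for the two intervals.
With no interference, expected double-crossover frequency = 0.162 × 0.203 = 0.03289.
Expected number = 0.03289 × 617 = 20.29 ≈ 20.

20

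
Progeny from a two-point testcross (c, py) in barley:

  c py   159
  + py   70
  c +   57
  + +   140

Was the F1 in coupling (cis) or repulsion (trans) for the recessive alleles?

cis

The two most frequent classes are + + (140) and c py (159); these are the parental (non-recombinant) types.
So the F1 carried + + on one chromosome and c py on the other — the recessive alleles are on the same chromosome (cis / coupling).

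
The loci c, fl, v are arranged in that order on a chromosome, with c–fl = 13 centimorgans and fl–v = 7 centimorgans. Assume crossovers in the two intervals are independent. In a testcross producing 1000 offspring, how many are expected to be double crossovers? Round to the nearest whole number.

Map distances give recombination frequencies of 0.130 and 0.070 for the two intervals.
With no interference, expected double-crossover frequency = 0.130 × 0.070 = 0.00910.
Expected number = 0.00910 × 1000 = 9.10 ≈ 9.

9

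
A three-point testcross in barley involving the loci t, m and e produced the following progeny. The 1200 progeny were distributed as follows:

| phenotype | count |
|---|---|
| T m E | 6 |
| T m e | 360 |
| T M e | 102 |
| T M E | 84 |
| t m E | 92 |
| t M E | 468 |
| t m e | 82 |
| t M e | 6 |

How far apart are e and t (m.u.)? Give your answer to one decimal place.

The two most frequent reciprocal classes, T m e and t M E, are the parental types, so the F1 was T m e / t M E.
The two rarest classes, T m E and t M e, are the double crossovers. Comparing them with the parentals, only the e allele has switched, so e is the middle locus and the order is t – e – m.
Crossovers in the t–e interval produce the single-crossover classes t m e and T M E (82 + 84 = 166) plus the double crossovers (12).
RF(t–e) = (166 + 12) / 1200 = 178/1200 = 0.1483 → 14.8 m.u.

14.8 m.u.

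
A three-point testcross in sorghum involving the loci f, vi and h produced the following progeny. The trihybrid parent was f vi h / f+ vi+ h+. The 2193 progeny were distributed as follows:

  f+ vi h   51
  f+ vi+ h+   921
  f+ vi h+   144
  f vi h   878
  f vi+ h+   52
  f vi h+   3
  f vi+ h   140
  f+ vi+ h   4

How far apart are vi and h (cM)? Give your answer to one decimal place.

The two rarest classes, f vi h+ and f+ vi+ h, are the double crossovers. Comparing them with the parentals, only the h allele has switched, so h is the middle locus and the order is f – h – vi.
Crossovers in the h–vi interval produce the single-crossover classes f vi+ h and f+ vi h+ (140 + 144 = 284) plus the double crossovers (7).
RF(h–vi) = (284 + 7) / 2193 = 291/2193 = 0.1327 → 13.3 cM.

13.3 cM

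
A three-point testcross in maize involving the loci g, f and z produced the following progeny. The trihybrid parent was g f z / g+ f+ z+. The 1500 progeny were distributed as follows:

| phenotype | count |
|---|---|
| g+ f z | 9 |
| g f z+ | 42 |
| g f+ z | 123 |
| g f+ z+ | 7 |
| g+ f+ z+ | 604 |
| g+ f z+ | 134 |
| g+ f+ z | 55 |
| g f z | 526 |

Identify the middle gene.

g

The two rarest classes, g+ f z and g f+ z+, are the double crossovers. Comparing them with the parentals, only the g allele has switched, so g is the middle locus and the order is z – g – f.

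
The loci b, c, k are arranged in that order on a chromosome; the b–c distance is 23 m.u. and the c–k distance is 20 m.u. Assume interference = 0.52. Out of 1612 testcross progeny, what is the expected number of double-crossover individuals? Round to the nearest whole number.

36

Map distances give recombination frequencies of 0.230 and 0.200 for the two intervals.
With interference 0.52 (so coincidence = 0.48), expected double-crossover frequency = 0.230 × 0.200 × 0.48 = 0.02208.
Expected number = 0.02208 × 1612 = 35.59 ≈ 36.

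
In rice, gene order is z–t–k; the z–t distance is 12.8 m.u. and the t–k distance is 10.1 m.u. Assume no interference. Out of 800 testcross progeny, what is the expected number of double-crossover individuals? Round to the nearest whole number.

Map distances give recombination frequencies of 0.128 and 0.101 for the two intervals.
With no interference, expected double-crossover frequency = 0.128 × 0.101 = 0.01293.
Expected number = 0.01293 × 800 = 10.34 ≈ 10.

10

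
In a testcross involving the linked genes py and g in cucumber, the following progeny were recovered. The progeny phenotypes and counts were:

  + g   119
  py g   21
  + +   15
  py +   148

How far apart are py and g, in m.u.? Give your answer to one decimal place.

11.9 m.u.

The two most frequent classes, + g (119) and py + (148), are the parental types, so the F1 was + g / py +.
The recombinant classes are + + and py g: 15 + 21 = 36.
Recombination frequency = 36/303 = 0.1188 ≈ 11.9%, i.e. 11.9 m.u.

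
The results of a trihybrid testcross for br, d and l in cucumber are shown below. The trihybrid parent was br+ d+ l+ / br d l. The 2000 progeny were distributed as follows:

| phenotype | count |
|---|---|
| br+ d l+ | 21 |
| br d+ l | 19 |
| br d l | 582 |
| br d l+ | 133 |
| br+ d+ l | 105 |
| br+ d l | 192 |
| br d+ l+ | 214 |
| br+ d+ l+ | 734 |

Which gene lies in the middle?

The two rarest classes, br+ d l+ and br d+ l, are the double crossovers. Comparing them with the parentals, only the d allele has switched, so d is the middle locus and the order is br – d – l.

d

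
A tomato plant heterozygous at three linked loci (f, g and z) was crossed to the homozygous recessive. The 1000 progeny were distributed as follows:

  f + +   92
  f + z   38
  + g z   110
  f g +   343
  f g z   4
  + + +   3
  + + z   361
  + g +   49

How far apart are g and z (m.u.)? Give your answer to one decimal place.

The two most frequent reciprocal classes, + + z and f g +, are the parental types, so the F1 was + + z / f g +.
The two rarest classes, + + + and f g z, are the double crossovers. Comparing them with the parentals, only the z allele has switched, so z is the middle locus and the order is g – z – f.
Crossovers in the g–z interval produce the single-crossover classes + g z and f + + (110 + 92 = 202) plus the double crossovers (7).
RF(g–z) = (202 + 7) / 1000 = 209/1000 = 0.2090 → 20.9 m.u.

20.9 m.u.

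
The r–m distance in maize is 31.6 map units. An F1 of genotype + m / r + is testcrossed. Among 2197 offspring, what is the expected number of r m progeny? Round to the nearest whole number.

347

A map distance of 31.6 map units corresponds to a recombination frequency of 0.316.
The F1 is + m / r +, so r m is a recombinant gamete class with expected frequency r/2 = 0.316/2 = 0.1580.
Expected number = 0.1580 × 2197 = 347.13 ≈ 347.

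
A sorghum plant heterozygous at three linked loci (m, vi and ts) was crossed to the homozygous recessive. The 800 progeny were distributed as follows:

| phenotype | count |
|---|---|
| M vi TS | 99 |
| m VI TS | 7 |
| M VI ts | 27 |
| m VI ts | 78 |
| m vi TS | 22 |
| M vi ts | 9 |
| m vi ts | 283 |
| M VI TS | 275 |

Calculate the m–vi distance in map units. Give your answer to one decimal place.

24.1 map units

The two most frequent reciprocal classes, M VI TS and m vi ts, are the parental types, so the F1 was M VI TS / m vi ts.
The two rarest classes, m VI TS and M vi ts, are the double crossovers. Comparing them with the parentals, only the m allele has switched, so m is the middle locus and the order is ts – m – vi.
Crossovers in the m–vi interval produce the single-crossover classes M vi TS and m VI ts (99 + 78 = 177) plus the double crossovers (16).
RF(m–vi) = (177 + 16) / 800 = 193/800 = 0.2412 → 24.1 map units.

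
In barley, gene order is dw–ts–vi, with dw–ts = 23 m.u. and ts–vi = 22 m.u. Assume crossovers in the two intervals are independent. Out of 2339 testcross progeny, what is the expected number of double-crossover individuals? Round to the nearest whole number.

Map distances give recombination frequencies of 0.230 and 0.220 for the two intervals.
With no interference, expected double-crossover frequency = 0.230 × 0.220 = 0.05060.
Expected number = 0.05060 × 2339 = 118.35 ≈ 118.

118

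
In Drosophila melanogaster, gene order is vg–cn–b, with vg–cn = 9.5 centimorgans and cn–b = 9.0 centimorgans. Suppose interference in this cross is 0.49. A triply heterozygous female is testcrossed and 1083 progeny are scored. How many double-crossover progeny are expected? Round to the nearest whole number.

Map distances give recombination frequencies of 0.095 and 0.090 for the two intervals.
With interference 0.49 (so coincidence = 0.51), expected double-crossover frequency = 0.095 × 0.090 × 0.51 = 0.00436.
Expected number = 0.00436 × 1083 = 4.72 ≈ 5.

5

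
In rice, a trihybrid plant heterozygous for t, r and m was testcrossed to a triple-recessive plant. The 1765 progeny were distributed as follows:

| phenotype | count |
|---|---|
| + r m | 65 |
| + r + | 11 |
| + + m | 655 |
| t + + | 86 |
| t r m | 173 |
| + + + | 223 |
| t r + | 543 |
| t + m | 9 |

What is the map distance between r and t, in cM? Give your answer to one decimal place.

9.7 cM

The two most frequent reciprocal classes, t r + and + + m, are the parental types, so the F1 was t r + / + + m.
The two rarest classes, + r + and t + m, are the double crossovers. Comparing them with the parentals, only the t allele has switched, so t is the middle locus and the order is r – t – m.
Crossovers in the r–t interval produce the single-crossover classes t + + and + r m (86 + 65 = 151) plus the double crossovers (20).
RF(r–t) = (151 + 20) / 1765 = 171/1765 = 0.0969 → 9.7 cM.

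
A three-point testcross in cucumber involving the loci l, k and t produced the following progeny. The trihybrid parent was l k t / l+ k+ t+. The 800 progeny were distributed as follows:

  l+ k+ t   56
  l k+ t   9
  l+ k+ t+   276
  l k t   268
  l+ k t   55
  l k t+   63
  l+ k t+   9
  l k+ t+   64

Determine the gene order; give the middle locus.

The two rarest classes, l k+ t and l+ k t+, are the double crossovers. Comparing them with the parentals, only the k allele has switched, so k is the middle locus and the order is t – k – l.

k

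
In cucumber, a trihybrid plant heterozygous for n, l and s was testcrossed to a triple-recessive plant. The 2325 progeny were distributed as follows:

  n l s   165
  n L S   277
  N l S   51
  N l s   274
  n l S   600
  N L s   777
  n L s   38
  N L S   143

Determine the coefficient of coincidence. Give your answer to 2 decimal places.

The two most frequent reciprocal classes, n l S and N L s, are the parental types, so the F1 was n l S / N L s.
The two rarest classes, N l S and n L s, are the double crossovers. Comparing them with the parentals, only the n allele has switched, so n is the middle locus and the order is s – n – l.
s–n: (308 + 89)/2325 = 0.1708; n–l: (551 + 89)/2325 = 0.2753.
Expected DCO frequency = 0.1708 × 0.2753 ≈ 0.04702; observed = 89/2325 ≈ 0.03828.
Coefficient of coincidence = 0.03828/0.04702 ≈ 0.81.

0.81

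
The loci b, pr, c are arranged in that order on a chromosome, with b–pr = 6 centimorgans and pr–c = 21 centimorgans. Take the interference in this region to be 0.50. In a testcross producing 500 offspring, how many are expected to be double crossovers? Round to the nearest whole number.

Map distances give recombination frequencies of 0.060 and 0.210 for the two intervals.
With interference 0.50 (so coincidence = 0.50), expected double-crossover frequency = 0.060 × 0.210 × 0.50 = 0.00630.
Expected number = 0.00630 × 500 = 3.15 ≈ 3.

3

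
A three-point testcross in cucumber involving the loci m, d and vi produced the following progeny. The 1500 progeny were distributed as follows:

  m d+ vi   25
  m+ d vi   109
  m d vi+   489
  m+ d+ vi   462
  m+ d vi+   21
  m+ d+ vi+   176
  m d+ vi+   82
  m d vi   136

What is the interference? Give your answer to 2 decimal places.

The two most frequent reciprocal classes, m d vi+ and m+ d+ vi, are the parental types, so the F1 was m d vi+ / m+ d+ vi.
The two rarest classes, m+ d vi+ and m d+ vi, are the double crossovers. Comparing them with the parentals, only the m allele has switched, so m is the middle locus and the order is vi – m – d.
vi–m: (312 + 46)/1500 = 0.2387; m–d: (191 + 46)/1500 = 0.1580.
Expected DCO frequency = 0.2387 × 0.1580 ≈ 0.03771; observed = 46/1500 ≈ 0.03067.
Coefficient of coincidence = 0.03067/0.03771 ≈ 0.81; interference = 1 − 0.81 = 0.19.

0.19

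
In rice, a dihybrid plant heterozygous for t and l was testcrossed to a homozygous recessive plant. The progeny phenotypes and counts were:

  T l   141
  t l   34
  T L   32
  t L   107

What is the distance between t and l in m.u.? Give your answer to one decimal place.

21.0 m.u.

The two most frequent classes, T l (141) and t L (107), are the parental types, so the F1 was T l / t L.
The recombinant classes are T L and t l: 32 + 34 = 66.
Recombination frequency = 66/314 = 0.2102 ≈ 21.0%, i.e. 21.0 m.u.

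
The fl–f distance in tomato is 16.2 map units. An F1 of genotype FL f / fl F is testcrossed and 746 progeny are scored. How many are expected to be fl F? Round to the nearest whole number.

A map distance of 16.2 map units corresponds to a recombination frequency of 0.162.
The F1 is FL f / fl F, so fl F is a parental gamete class with expected frequency (1 − r)/2 = 0.838/2 = 0.4190.
Expected number = 0.4190 × 746 = 312.57 ≈ 313.

313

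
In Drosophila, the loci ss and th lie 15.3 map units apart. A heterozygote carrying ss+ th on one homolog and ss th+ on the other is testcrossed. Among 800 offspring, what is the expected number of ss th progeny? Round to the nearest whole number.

61

A map distance of 15.3 map units corresponds to a recombination frequency of 0.153.
The F1 is ss+ th / ss th+, so ss th is a recombinant gamete class with expected frequency r/2 = 0.153/2 = 0.0765.
Expected number = 0.0765 × 800 = 61.20 ≈ 61.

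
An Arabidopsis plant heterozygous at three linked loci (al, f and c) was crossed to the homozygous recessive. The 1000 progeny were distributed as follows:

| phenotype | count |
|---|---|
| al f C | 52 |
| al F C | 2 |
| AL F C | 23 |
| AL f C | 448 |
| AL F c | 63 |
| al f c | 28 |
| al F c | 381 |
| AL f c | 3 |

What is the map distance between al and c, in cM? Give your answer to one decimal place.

The two most frequent reciprocal classes, AL f C and al F c, are the parental types, so the F1 was AL f C / al F c.
The two rarest classes, AL f c and al F C, are the double crossovers. Comparing them with the parentals, only the c allele has switched, so c is the middle locus and the order is f – c – al.
Crossovers in the c–al interval produce the single-crossover classes al f C and AL F c (52 + 63 = 115) plus the double crossovers (5).
RF(c–al) = (115 + 5) / 1000 = 120/1000 = 0.1200 → 12.0 cM.

12.0 cM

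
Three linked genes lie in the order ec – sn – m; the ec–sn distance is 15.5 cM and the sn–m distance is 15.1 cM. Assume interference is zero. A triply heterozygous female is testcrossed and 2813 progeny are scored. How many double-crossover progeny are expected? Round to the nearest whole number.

66

Map distances give recombination frequencies of 0.155 and 0.151 for the two intervals.
With no interference, expected double-crossover frequency = 0.155 × 0.151 = 0.02340.
Expected number = 0.02340 × 2813 = 65.84 ≈ 66.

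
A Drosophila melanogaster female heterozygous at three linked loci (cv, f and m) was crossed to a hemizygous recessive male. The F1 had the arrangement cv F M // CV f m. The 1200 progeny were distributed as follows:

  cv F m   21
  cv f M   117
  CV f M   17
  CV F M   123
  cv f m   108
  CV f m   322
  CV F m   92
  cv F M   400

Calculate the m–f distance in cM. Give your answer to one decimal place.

The two rarest classes, cv F m and CV f M, are the double crossovers. Comparing them with the parentals, only the m allele has switched, so m is the middle locus and the order is cv – m – f.
Crossovers in the m–f interval produce the single-crossover classes cv f M and CV F m (117 + 92 = 209) plus the double crossovers (38).
RF(m–f) = (209 + 38) / 1200 = 247/1200 = 0.2058 → 20.6 cM.

20.6 cM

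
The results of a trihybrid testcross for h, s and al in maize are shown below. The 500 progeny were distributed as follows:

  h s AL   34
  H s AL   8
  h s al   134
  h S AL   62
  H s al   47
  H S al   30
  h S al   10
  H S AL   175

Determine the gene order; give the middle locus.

The two most frequent reciprocal classes, H S AL and h s al, are the parental types, so the F1 was H S AL / h s al.
The two rarest classes, H s AL and h S al, are the double crossovers. Comparing them with the parentals, only the s allele has switched, so s is the middle locus and the order is h – s – al.

s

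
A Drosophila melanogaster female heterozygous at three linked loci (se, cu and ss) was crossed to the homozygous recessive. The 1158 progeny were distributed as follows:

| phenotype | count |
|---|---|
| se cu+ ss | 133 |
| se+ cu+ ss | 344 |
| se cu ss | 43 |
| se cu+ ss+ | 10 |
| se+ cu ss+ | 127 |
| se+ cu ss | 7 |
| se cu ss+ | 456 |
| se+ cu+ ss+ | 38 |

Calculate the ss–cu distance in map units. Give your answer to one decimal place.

The two most frequent reciprocal classes, se+ cu+ ss and se cu ss+, are the parental types, so the F1 was se+ cu+ ss / se cu ss+.
The two rarest classes, se+ cu ss and se cu+ ss+, are the double crossovers. Comparing them with the parentals, only the cu allele has switched, so cu is the middle locus and the order is se – cu – ss.
Crossovers in the cu–ss interval produce the single-crossover classes se+ cu+ ss+ and se cu ss (38 + 43 = 81) plus the double crossovers (17).
RF(cu–ss) = (81 + 17) / 1158 = 98/1158 = 0.0846 → 8.5 map units.

8.5 map units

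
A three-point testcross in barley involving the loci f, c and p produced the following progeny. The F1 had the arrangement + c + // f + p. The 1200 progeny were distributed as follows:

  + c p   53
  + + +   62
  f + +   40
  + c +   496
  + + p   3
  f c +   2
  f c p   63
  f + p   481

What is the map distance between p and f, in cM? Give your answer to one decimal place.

8.2 cM

The two rarest classes, f c + and + + p, are the double crossovers. Comparing them with the parentals, only the f allele has switched, so f is the middle locus and the order is p – f – c.
Crossovers in the p–f interval produce the single-crossover classes + c p and f + + (53 + 40 = 93) plus the double crossovers (5).
RF(p–f) = (93 + 5) / 1200 = 98/1200 = 0.0817 → 8.2 cM.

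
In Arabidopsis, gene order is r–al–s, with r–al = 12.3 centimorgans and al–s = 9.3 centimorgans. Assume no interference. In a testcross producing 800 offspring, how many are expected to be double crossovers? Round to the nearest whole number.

9

Map distances give recombination frequencies of 0.123 and 0.093 for the two intervals.
With no interference, expected double-crossover frequency = 0.123 × 0.093 = 0.01144.
Expected number = 0.01144 × 800 = 9.15 ≈ 9.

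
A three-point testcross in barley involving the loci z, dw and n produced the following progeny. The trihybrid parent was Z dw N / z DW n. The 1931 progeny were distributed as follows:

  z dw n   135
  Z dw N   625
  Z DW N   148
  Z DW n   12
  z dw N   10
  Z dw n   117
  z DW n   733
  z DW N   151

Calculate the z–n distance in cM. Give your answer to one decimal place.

The two rarest classes, z dw N and Z DW n, are the double crossovers. Comparing them with the parentals, only the z allele has switched, so z is the middle locus and the order is n – z – dw.
Crossovers in the n–z interval produce the single-crossover classes Z dw n and z DW N (117 + 151 = 268) plus the double crossovers (22).
RF(n–z) = (268 + 22) / 1931 = 290/1931 = 0.1502 → 15.0 cM.

15.0 cM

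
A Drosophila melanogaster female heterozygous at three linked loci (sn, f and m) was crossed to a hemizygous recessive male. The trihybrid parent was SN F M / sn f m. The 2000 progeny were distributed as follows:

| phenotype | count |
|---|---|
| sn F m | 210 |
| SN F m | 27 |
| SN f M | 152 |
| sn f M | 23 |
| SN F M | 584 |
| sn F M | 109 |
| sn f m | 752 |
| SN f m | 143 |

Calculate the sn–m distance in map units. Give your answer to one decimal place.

15.1 map units

The two rarest classes, SN F m and sn f M, are the double crossovers. Comparing them with the parentals, only the m allele has switched, so m is the middle locus and the order is f – m – sn.
Crossovers in the m–sn interval produce the single-crossover classes sn F M and SN f m (109 + 143 = 252) plus the double crossovers (50).
RF(m–sn) = (252 + 50) / 2000 = 302/2000 = 0.1510 → 15.1 map units.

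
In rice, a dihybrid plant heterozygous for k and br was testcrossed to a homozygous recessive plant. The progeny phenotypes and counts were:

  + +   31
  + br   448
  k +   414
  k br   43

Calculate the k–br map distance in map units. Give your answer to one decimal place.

7.9 map units

The two most frequent classes, + br (448) and k + (414), are the parental types, so the F1 was + br / k +.
The recombinant classes are + + and k br: 31 + 43 = 74.
Recombination frequency = 74/936 = 0.0791 ≈ 7.9%, i.e. 7.9 map units.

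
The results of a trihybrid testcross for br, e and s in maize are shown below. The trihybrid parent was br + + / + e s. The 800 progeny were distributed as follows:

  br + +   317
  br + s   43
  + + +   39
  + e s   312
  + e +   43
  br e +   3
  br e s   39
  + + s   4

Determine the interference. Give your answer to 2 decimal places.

0.29

The two rarest classes, br e + and + + s, are the double crossovers. Comparing them with the parentals, only the e allele has switched, so e is the middle locus and the order is br – e – s.
br–e: (78 + 7)/800 = 0.1062; e–s: (86 + 7)/800 = 0.1163.
Expected DCO frequency = 0.1062 × 0.1163 ≈ 0.01235; observed = 7/800 ≈ 0.00875.
Coefficient of coincidence = 0.00875/0.01235 ≈ 0.71; interference = 1 − 0.71 = 0.29.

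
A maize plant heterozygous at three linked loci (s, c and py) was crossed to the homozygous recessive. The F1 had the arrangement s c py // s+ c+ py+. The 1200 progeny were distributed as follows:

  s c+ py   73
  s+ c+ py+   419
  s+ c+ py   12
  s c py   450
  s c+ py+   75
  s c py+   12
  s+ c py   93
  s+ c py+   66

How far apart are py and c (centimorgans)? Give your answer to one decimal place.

The two rarest classes, s c py+ and s+ c+ py, are the double crossovers. Comparing them with the parentals, only the py allele has switched, so py is the middle locus and the order is s – py – c.
Crossovers in the py–c interval produce the single-crossover classes s c+ py and s+ c py+ (73 + 66 = 139) plus the double crossovers (24).
RF(py–c) = (139 + 24) / 1200 = 163/1200 = 0.1358 → 13.6 centimorgans.

13.6 centimorgans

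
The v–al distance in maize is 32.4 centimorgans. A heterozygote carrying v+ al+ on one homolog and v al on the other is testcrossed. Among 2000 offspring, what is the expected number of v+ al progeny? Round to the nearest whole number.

A map distance of 32.4 centimorgans corresponds to a recombination frequency of 0.324.
The F1 is v+ al+ / v al, so v+ al is a recombinant gamete class with expected frequency r/2 = 0.324/2 = 0.1620.
Expected number = 0.1620 × 2000 = 324.00 ≈ 324.

324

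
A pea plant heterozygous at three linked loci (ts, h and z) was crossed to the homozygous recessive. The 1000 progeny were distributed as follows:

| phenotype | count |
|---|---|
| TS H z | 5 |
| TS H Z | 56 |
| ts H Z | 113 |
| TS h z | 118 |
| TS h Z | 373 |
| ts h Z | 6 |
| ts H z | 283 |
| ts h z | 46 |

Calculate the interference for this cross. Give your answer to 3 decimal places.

0.598

The two most frequent reciprocal classes, TS h Z and ts H z, are the parental types, so the F1 was TS h Z / ts H z.
The two rarest classes, ts h Z and TS H z, are the double crossovers. Comparing them with the parentals, only the ts allele has switched, so ts is the middle locus and the order is z – ts – h.
z–ts: (231 + 11)/1000 = 0.2420; ts–h: (102 + 11)/1000 = 0.1130.
Expected DCO frequency = 0.2420 × 0.1130 ≈ 0.02735; observed = 11/1000 ≈ 0.01100.
Coefficient of coincidence = 0.01100/0.02735 ≈ 0.402; interference = 1 − 0.402 = 0.598.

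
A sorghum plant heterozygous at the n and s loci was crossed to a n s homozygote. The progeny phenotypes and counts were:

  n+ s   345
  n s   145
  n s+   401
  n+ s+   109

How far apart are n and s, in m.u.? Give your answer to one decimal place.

25.4 m.u.

The two most frequent classes, n+ s (345) and n s+ (401), are the parental types, so the F1 was n+ s / n s+.
The recombinant classes are n+ s+ and n s: 109 + 145 = 254.
Recombination frequency = 254/1000 = 0.2540 ≈ 25.4%, i.e. 25.4 m.u.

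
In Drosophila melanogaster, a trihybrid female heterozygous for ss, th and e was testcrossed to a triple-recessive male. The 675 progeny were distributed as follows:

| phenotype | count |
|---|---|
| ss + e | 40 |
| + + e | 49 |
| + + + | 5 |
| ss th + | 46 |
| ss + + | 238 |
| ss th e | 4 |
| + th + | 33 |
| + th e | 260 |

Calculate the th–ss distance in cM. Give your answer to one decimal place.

The two most frequent reciprocal classes, ss + + and + th e, are the parental types, so the F1 was ss + + / + th e.
The two rarest classes, + + + and ss th e, are the double crossovers. Comparing them with the parentals, only the ss allele has switched, so ss is the middle locus and the order is th – ss – e.
Crossovers in the th–ss interval produce the single-crossover classes ss th + and + + e (46 + 49 = 95) plus the double crossovers (9).
RF(th–ss) = (95 + 9) / 675 = 104/675 = 0.1541 → 15.4 cM.

15.4 cM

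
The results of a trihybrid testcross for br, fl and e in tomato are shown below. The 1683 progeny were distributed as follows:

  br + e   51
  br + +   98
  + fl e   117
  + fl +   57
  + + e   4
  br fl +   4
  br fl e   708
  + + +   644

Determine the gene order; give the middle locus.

The two most frequent reciprocal classes, br fl e and + + +, are the parental types, so the F1 was br fl e / + + +.
The two rarest classes, br fl + and + + e, are the double crossovers. Comparing them with the parentals, only the e allele has switched, so e is the middle locus and the order is br – e – fl.

e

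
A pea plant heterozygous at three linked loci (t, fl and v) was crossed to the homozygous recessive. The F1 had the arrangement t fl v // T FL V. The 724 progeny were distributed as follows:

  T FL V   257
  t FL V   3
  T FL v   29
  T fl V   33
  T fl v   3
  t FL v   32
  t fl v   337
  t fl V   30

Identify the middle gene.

t

The two rarest classes, T fl v and t FL V, are the double crossovers. Comparing them with the parentals, only the t allele has switched, so t is the middle locus and the order is fl – t – v.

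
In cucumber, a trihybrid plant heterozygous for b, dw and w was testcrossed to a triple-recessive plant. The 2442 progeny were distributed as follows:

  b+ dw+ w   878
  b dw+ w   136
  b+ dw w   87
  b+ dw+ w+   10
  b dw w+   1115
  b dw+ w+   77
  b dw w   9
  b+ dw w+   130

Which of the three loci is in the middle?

The two most frequent reciprocal classes, b dw w+ and b+ dw+ w, are the parental types, so the F1 was b dw w+ / b+ dw+ w.
The two rarest classes, b dw w and b+ dw+ w+, are the double crossovers. Comparing them with the parentals, only the w allele has switched, so w is the middle locus and the order is dw – w – b.

w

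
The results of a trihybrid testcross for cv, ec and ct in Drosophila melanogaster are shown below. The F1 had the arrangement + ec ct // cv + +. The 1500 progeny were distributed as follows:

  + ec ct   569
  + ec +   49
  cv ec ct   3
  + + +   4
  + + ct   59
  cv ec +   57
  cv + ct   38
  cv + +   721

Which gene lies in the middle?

cv

The two rarest classes, cv ec ct and + + +, are the double crossovers. Comparing them with the parentals, only the cv allele has switched, so cv is the middle locus and the order is ec – cv – ct.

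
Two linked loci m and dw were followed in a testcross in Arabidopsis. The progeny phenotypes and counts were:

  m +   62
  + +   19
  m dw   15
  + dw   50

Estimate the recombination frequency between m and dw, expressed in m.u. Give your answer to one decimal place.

The two most frequent classes, + dw (50) and m + (62), are the parental types, so the F1 was + dw / m +.
The recombinant classes are + + and m dw: 19 + 15 = 34.
Recombination frequency = 34/146 = 0.2329 ≈ 23.3%, i.e. 23.3 m.u.

23.3 m.u.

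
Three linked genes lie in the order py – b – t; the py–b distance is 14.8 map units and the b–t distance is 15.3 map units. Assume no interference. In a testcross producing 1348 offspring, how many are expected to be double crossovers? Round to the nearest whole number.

31

Map distances give recombination frequencies of 0.148 and 0.153 for the two intervals.
With no interference, expected double-crossover frequency = 0.148 × 0.153 = 0.02264.
Expected number = 0.02264 × 1348 = 30.52 ≈ 31.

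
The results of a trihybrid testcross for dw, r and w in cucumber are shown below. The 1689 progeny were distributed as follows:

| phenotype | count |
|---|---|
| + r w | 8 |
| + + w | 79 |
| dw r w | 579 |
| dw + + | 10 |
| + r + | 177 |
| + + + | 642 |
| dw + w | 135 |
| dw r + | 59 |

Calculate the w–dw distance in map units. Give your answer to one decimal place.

The two most frequent reciprocal classes, + + + and dw r w, are the parental types, so the F1 was + + + / dw r w.
The two rarest classes, dw + + and + r w, are the double crossovers. Comparing them with the parentals, only the dw allele has switched, so dw is the middle locus and the order is w – dw – r.
Crossovers in the w–dw interval produce the single-crossover classes + + w and dw r + (79 + 59 = 138) plus the double crossovers (18).
RF(w–dw) = (138 + 18) / 1689 = 156/1689 = 0.0924 → 9.2 map units.

9.2 map units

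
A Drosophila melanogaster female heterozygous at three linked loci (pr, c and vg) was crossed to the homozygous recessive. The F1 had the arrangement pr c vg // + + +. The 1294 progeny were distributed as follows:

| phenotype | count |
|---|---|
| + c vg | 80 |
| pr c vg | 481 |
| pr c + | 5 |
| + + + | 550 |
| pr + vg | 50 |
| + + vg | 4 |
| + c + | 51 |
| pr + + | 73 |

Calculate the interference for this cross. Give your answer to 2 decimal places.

The two rarest classes, pr c + and + + vg, are the double crossovers. Comparing them with the parentals, only the vg allele has switched, so vg is the middle locus and the order is c – vg – pr.
c–vg: (101 + 9)/1294 = 0.0850; vg–pr: (153 + 9)/1294 = 0.1252.
Expected DCO frequency = 0.0850 × 0.1252 ≈ 0.01064; observed = 9/1294 ≈ 0.00696.
Coefficient of coincidence = 0.00696/0.01064 ≈ 0.65; interference = 1 − 0.65 = 0.35.

0.35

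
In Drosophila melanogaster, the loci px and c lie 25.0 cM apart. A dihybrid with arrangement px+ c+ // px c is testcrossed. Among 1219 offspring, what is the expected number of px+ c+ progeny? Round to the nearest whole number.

457

A map distance of 25.0 cM corresponds to a recombination frequency of 0.250.
The F1 is px+ c+ / px c, so px+ c+ is a parental gamete class with expected frequency (1 − r)/2 = 0.750/2 = 0.3750.
Expected number = 0.3750 × 1219 = 457.12 ≈ 457.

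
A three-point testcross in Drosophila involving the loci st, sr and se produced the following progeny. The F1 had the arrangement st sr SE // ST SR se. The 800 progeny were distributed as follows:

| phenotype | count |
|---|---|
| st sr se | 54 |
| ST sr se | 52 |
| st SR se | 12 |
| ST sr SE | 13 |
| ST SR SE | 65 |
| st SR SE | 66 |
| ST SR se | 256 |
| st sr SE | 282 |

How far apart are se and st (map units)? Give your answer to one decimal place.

18.0 map units

The two rarest classes, ST sr SE and st SR se, are the double crossovers. Comparing them with the parentals, only the st allele has switched, so st is the middle locus and the order is sr – st – se.
Crossovers in the st–se interval produce the single-crossover classes st sr se and ST SR SE (54 + 65 = 119) plus the double crossovers (25).
RF(st–se) = (119 + 25) / 800 = 144/800 = 0.1800 → 18.0 map units.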